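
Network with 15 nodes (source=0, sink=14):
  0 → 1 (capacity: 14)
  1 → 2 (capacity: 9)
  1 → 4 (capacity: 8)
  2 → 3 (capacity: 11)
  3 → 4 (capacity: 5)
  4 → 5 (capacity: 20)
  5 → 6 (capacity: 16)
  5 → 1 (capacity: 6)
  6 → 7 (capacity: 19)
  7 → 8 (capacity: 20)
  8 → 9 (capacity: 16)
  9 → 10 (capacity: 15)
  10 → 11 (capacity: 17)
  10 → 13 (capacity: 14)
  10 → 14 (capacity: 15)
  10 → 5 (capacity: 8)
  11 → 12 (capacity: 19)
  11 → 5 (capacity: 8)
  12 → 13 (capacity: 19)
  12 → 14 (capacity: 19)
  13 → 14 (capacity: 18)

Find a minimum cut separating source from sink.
Min cut value = 13, edges: (1,4), (3,4)

Min cut value: 13
Partition: S = [0, 1, 2, 3], T = [4, 5, 6, 7, 8, 9, 10, 11, 12, 13, 14]
Cut edges: (1,4), (3,4)

By max-flow min-cut theorem, max flow = min cut = 13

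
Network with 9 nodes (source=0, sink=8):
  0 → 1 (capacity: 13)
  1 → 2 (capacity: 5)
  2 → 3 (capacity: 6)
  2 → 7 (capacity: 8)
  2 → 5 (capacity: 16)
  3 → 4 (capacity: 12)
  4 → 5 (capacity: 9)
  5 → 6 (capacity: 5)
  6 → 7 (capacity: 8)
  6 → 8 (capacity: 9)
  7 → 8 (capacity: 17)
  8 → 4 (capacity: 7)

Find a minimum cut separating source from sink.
Min cut value = 5, edges: (1,2)

Min cut value: 5
Partition: S = [0, 1], T = [2, 3, 4, 5, 6, 7, 8]
Cut edges: (1,2)

By max-flow min-cut theorem, max flow = min cut = 5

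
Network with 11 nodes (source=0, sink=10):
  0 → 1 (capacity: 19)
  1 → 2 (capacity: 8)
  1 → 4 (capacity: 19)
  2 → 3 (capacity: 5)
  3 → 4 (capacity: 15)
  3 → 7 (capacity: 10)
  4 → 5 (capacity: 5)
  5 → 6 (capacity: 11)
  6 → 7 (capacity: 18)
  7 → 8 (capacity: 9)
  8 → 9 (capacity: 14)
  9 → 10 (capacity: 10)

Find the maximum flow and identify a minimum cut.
Max flow = 9, Min cut edges: (7,8)

Maximum flow: 9
Minimum cut: (7,8)
Partition: S = [0, 1, 2, 3, 4, 5, 6, 7], T = [8, 9, 10]

Max-flow min-cut theorem verified: both equal 9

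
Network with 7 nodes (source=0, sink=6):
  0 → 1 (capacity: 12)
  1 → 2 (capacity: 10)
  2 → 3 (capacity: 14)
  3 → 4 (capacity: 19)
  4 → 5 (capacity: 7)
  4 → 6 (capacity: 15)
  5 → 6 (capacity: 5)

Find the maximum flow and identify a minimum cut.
Max flow = 10, Min cut edges: (1,2)

Maximum flow: 10
Minimum cut: (1,2)
Partition: S = [0, 1], T = [2, 3, 4, 5, 6]

Max-flow min-cut theorem verified: both equal 10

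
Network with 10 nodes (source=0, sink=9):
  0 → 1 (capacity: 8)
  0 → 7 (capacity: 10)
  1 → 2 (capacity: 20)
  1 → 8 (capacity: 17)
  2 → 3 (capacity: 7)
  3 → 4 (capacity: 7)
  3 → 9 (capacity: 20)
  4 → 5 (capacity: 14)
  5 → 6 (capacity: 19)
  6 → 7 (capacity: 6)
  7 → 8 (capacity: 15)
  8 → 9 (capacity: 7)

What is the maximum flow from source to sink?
Maximum flow = 14

Max flow: 14

Flow assignment:
  0 → 1: 8/8
  0 → 7: 6/10
  1 → 2: 7/20
  1 → 8: 1/17
  2 → 3: 7/7
  3 → 9: 7/20
  7 → 8: 6/15
  8 → 9: 7/7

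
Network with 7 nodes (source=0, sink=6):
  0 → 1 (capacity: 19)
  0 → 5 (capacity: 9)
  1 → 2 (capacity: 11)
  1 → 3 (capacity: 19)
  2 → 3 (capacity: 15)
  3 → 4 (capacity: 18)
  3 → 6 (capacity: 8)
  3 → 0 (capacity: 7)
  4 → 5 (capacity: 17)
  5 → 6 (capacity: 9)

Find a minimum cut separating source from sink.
Min cut value = 17, edges: (3,6), (5,6)

Min cut value: 17
Partition: S = [0, 1, 2, 3, 4, 5], T = [6]
Cut edges: (3,6), (5,6)

By max-flow min-cut theorem, max flow = min cut = 17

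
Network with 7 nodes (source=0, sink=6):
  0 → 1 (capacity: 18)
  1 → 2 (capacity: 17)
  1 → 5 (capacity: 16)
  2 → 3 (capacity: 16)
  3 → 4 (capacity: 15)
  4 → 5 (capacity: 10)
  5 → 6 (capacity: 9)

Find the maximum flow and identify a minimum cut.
Max flow = 9, Min cut edges: (5,6)

Maximum flow: 9
Minimum cut: (5,6)
Partition: S = [0, 1, 2, 3, 4, 5], T = [6]

Max-flow min-cut theorem verified: both equal 9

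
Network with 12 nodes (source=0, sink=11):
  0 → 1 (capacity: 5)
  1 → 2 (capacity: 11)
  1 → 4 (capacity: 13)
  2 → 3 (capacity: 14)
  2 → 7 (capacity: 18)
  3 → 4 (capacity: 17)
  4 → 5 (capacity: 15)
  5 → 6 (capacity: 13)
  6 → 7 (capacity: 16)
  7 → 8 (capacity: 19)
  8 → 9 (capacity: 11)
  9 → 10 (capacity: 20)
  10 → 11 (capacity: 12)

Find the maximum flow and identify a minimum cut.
Max flow = 5, Min cut edges: (0,1)

Maximum flow: 5
Minimum cut: (0,1)
Partition: S = [0], T = [1, 2, 3, 4, 5, 6, 7, 8, 9, 10, 11]

Max-flow min-cut theorem verified: both equal 5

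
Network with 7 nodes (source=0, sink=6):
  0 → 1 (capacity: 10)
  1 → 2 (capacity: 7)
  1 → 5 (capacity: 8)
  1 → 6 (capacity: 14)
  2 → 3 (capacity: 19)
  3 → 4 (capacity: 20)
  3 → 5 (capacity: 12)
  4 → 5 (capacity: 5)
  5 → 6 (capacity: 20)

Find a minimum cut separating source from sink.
Min cut value = 10, edges: (0,1)

Min cut value: 10
Partition: S = [0], T = [1, 2, 3, 4, 5, 6]
Cut edges: (0,1)

By max-flow min-cut theorem, max flow = min cut = 10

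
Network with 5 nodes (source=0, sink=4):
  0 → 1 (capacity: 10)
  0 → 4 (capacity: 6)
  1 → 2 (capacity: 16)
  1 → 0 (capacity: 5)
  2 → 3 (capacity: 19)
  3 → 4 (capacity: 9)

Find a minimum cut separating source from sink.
Min cut value = 15, edges: (0,4), (3,4)

Min cut value: 15
Partition: S = [0, 1, 2, 3], T = [4]
Cut edges: (0,4), (3,4)

By max-flow min-cut theorem, max flow = min cut = 15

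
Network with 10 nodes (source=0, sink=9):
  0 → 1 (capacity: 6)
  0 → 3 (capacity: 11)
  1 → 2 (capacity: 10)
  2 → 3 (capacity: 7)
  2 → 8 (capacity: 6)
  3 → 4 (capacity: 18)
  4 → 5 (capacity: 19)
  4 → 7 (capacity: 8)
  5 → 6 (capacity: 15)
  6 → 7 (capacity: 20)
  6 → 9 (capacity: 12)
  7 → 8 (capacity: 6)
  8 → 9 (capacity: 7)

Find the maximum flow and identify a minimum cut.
Max flow = 17, Min cut edges: (0,1), (0,3)

Maximum flow: 17
Minimum cut: (0,1), (0,3)
Partition: S = [0], T = [1, 2, 3, 4, 5, 6, 7, 8, 9]

Max-flow min-cut theorem verified: both equal 17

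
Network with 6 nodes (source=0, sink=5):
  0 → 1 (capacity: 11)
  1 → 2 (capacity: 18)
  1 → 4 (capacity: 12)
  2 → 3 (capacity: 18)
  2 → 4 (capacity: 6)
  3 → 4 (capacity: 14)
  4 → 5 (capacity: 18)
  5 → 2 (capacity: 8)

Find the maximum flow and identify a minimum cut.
Max flow = 11, Min cut edges: (0,1)

Maximum flow: 11
Minimum cut: (0,1)
Partition: S = [0], T = [1, 2, 3, 4, 5]

Max-flow min-cut theorem verified: both equal 11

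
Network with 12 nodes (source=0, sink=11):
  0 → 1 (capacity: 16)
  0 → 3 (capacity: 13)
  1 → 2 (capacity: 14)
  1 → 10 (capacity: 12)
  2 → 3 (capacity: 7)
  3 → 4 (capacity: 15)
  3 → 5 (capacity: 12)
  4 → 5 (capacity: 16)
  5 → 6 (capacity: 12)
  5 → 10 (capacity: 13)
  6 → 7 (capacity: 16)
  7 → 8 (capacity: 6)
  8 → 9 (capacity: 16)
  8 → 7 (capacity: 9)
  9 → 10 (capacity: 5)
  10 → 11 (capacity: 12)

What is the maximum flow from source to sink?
Maximum flow = 12

Max flow: 12

Flow assignment:
  0 → 1: 12/16
  1 → 2: 4/14
  1 → 10: 8/12
  2 → 3: 4/7
  3 → 4: 4/15
  4 → 5: 4/16
  5 → 6: 4/12
  6 → 7: 4/16
  7 → 8: 4/6
  8 → 9: 4/16
  9 → 10: 4/5
  10 → 11: 12/12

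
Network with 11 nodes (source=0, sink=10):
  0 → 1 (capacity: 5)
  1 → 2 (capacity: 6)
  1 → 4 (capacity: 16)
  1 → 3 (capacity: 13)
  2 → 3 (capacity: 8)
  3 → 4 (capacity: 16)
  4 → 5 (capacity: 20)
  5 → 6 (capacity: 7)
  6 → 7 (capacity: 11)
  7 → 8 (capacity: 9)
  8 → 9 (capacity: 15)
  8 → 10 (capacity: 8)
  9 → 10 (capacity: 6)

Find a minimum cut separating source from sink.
Min cut value = 5, edges: (0,1)

Min cut value: 5
Partition: S = [0], T = [1, 2, 3, 4, 5, 6, 7, 8, 9, 10]
Cut edges: (0,1)

By max-flow min-cut theorem, max flow = min cut = 5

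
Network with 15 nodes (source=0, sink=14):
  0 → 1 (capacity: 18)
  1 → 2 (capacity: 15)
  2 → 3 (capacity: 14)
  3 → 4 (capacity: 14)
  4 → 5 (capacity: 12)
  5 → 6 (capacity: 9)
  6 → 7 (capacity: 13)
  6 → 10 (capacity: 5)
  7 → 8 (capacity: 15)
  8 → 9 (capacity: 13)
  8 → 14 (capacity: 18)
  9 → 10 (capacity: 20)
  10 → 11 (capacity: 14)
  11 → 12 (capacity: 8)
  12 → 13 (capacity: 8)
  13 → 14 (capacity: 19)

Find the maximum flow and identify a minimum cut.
Max flow = 9, Min cut edges: (5,6)

Maximum flow: 9
Minimum cut: (5,6)
Partition: S = [0, 1, 2, 3, 4, 5], T = [6, 7, 8, 9, 10, 11, 12, 13, 14]

Max-flow min-cut theorem verified: both equal 9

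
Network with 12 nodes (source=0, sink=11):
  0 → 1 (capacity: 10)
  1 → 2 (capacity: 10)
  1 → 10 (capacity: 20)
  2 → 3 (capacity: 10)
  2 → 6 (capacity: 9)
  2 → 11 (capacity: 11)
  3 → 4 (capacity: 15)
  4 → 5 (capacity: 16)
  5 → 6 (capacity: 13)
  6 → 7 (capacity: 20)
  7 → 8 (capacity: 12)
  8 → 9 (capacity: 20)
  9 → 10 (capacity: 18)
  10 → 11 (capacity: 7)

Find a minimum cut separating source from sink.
Min cut value = 10, edges: (0,1)

Min cut value: 10
Partition: S = [0], T = [1, 2, 3, 4, 5, 6, 7, 8, 9, 10, 11]
Cut edges: (0,1)

By max-flow min-cut theorem, max flow = min cut = 10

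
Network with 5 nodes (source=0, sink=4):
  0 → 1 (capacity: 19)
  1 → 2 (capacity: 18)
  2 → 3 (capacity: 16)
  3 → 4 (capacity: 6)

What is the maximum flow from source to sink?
Maximum flow = 6

Max flow: 6

Flow assignment:
  0 → 1: 6/19
  1 → 2: 6/18
  2 → 3: 6/16
  3 → 4: 6/6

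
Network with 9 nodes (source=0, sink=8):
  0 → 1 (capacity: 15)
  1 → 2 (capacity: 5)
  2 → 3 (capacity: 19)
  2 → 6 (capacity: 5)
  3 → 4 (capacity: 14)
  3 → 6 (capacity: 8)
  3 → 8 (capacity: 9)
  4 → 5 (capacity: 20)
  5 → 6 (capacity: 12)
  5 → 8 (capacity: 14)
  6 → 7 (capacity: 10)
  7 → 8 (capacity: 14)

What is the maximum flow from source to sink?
Maximum flow = 5

Max flow: 5

Flow assignment:
  0 → 1: 5/15
  1 → 2: 5/5
  2 → 3: 5/19
  3 → 8: 5/9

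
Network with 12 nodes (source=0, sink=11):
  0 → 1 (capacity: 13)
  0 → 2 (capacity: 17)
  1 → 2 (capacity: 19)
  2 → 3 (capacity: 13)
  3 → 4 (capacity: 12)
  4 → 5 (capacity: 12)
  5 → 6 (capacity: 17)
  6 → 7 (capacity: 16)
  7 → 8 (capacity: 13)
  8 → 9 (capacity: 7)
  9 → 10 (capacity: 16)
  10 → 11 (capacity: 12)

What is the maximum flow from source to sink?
Maximum flow = 7

Max flow: 7

Flow assignment:
  0 → 1: 7/13
  1 → 2: 7/19
  2 → 3: 7/13
  3 → 4: 7/12
  4 → 5: 7/12
  5 → 6: 7/17
  6 → 7: 7/16
  7 → 8: 7/13
  8 → 9: 7/7
  9 → 10: 7/16
  10 → 11: 7/12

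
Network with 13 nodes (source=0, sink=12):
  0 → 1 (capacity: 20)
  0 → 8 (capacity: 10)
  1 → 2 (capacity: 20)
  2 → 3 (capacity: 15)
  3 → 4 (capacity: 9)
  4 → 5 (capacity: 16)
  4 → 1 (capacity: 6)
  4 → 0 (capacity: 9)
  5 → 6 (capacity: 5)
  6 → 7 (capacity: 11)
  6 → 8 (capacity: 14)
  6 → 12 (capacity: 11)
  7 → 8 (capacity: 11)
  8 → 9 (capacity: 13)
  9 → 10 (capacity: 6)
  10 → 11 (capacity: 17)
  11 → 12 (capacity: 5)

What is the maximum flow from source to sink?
Maximum flow = 10

Max flow: 10

Flow assignment:
  0 → 1: 9/20
  0 → 8: 5/10
  1 → 2: 9/20
  2 → 3: 9/15
  3 → 4: 9/9
  4 → 5: 5/16
  4 → 0: 4/9
  5 → 6: 5/5
  6 → 12: 5/11
  8 → 9: 5/13
  9 → 10: 5/6
  10 → 11: 5/17
  11 → 12: 5/5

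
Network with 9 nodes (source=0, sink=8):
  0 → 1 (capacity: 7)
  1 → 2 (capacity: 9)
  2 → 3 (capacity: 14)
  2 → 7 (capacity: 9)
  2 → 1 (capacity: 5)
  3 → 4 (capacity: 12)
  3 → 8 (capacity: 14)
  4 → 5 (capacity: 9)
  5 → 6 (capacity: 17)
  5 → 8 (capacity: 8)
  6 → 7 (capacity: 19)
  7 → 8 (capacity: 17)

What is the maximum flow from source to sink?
Maximum flow = 7

Max flow: 7

Flow assignment:
  0 → 1: 7/7
  1 → 2: 7/9
  2 → 3: 7/14
  3 → 8: 7/14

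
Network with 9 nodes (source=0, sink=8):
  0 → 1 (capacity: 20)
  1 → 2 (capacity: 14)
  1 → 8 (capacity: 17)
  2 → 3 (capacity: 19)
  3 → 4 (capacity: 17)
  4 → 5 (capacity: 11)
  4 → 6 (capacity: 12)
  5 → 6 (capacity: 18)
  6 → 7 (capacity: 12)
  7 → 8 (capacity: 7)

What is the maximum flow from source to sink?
Maximum flow = 20

Max flow: 20

Flow assignment:
  0 → 1: 20/20
  1 → 2: 3/14
  1 → 8: 17/17
  2 → 3: 3/19
  3 → 4: 3/17
  4 → 6: 3/12
  6 → 7: 3/12
  7 → 8: 3/7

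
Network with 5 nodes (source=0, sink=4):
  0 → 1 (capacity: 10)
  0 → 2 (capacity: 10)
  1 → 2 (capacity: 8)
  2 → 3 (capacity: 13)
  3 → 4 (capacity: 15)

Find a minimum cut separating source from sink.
Min cut value = 13, edges: (2,3)

Min cut value: 13
Partition: S = [0, 1, 2], T = [3, 4]
Cut edges: (2,3)

By max-flow min-cut theorem, max flow = min cut = 13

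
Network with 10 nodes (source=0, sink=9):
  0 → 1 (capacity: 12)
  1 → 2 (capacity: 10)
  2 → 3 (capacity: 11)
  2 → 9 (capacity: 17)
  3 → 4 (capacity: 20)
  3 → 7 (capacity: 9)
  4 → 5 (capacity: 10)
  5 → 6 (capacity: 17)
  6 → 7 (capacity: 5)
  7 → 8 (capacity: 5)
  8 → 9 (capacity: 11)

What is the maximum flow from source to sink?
Maximum flow = 10

Max flow: 10

Flow assignment:
  0 → 1: 10/12
  1 → 2: 10/10
  2 → 9: 10/17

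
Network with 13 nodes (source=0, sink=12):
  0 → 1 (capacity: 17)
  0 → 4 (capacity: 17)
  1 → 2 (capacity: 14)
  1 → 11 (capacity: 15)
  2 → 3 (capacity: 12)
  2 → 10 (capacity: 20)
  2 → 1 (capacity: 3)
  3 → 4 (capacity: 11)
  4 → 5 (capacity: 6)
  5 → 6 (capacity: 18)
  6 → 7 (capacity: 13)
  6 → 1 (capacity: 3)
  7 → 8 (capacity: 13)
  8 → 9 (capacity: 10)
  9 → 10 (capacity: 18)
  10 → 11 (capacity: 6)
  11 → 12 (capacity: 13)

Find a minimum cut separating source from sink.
Min cut value = 13, edges: (11,12)

Min cut value: 13
Partition: S = [0, 1, 2, 3, 4, 5, 6, 7, 8, 9, 10, 11], T = [12]
Cut edges: (11,12)

By max-flow min-cut theorem, max flow = min cut = 13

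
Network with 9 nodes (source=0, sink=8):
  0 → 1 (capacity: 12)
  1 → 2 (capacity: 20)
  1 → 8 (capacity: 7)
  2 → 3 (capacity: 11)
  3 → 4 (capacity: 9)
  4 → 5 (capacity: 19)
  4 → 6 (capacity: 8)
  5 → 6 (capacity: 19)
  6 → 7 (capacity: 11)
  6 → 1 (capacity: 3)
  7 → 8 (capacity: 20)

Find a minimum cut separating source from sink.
Min cut value = 12, edges: (0,1)

Min cut value: 12
Partition: S = [0], T = [1, 2, 3, 4, 5, 6, 7, 8]
Cut edges: (0,1)

By max-flow min-cut theorem, max flow = min cut = 12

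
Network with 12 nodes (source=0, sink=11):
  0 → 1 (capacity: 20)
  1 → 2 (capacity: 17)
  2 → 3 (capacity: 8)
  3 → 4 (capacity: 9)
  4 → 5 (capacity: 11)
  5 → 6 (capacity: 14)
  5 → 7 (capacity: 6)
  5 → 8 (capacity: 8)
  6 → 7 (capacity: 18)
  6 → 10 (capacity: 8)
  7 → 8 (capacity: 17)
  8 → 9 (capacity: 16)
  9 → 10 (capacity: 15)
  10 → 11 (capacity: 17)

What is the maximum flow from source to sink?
Maximum flow = 8

Max flow: 8

Flow assignment:
  0 → 1: 8/20
  1 → 2: 8/17
  2 → 3: 8/8
  3 → 4: 8/9
  4 → 5: 8/11
  5 → 6: 8/14
  6 → 10: 8/8
  10 → 11: 8/17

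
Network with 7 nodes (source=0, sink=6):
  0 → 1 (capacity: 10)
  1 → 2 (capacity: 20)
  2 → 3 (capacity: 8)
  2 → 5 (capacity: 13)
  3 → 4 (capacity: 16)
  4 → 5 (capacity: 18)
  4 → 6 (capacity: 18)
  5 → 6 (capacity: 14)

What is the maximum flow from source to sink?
Maximum flow = 10

Max flow: 10

Flow assignment:
  0 → 1: 10/10
  1 → 2: 10/20
  2 → 5: 10/13
  5 → 6: 10/14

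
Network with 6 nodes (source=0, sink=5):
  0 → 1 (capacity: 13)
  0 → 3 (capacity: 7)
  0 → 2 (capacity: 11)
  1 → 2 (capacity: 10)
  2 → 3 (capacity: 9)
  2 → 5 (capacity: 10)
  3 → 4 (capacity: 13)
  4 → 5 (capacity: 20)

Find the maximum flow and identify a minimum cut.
Max flow = 23, Min cut edges: (2,5), (3,4)

Maximum flow: 23
Minimum cut: (2,5), (3,4)
Partition: S = [0, 1, 2, 3], T = [4, 5]

Max-flow min-cut theorem verified: both equal 23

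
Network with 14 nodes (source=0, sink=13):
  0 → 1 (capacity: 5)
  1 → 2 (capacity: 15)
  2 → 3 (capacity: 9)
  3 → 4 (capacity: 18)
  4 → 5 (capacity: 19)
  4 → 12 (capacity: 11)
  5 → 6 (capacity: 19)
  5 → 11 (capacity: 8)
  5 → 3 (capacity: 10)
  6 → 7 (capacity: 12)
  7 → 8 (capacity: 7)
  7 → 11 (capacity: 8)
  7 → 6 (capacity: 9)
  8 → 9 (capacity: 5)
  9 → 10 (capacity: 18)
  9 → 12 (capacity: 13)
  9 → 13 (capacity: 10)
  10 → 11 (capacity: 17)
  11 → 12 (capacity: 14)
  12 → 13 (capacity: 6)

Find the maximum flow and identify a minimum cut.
Max flow = 5, Min cut edges: (0,1)

Maximum flow: 5
Minimum cut: (0,1)
Partition: S = [0], T = [1, 2, 3, 4, 5, 6, 7, 8, 9, 10, 11, 12, 13]

Max-flow min-cut theorem verified: both equal 5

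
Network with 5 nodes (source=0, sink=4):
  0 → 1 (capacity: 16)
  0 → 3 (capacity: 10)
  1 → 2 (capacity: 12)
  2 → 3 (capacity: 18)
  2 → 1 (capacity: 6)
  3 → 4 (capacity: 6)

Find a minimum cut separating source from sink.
Min cut value = 6, edges: (3,4)

Min cut value: 6
Partition: S = [0, 1, 2, 3], T = [4]
Cut edges: (3,4)

By max-flow min-cut theorem, max flow = min cut = 6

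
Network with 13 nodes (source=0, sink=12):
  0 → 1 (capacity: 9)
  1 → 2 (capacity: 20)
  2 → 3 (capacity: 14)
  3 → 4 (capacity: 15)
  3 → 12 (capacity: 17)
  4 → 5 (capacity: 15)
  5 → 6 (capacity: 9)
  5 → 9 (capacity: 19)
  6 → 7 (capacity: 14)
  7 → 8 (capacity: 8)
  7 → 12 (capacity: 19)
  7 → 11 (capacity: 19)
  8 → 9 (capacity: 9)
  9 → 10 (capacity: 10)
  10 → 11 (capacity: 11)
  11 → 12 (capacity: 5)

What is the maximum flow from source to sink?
Maximum flow = 9

Max flow: 9

Flow assignment:
  0 → 1: 9/9
  1 → 2: 9/20
  2 → 3: 9/14
  3 → 12: 9/17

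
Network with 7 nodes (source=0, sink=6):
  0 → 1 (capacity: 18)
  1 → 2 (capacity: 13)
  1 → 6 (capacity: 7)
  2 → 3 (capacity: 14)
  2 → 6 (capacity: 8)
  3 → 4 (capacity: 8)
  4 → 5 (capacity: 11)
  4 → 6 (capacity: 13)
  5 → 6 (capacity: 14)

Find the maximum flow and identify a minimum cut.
Max flow = 18, Min cut edges: (0,1)

Maximum flow: 18
Minimum cut: (0,1)
Partition: S = [0], T = [1, 2, 3, 4, 5, 6]

Max-flow min-cut theorem verified: both equal 18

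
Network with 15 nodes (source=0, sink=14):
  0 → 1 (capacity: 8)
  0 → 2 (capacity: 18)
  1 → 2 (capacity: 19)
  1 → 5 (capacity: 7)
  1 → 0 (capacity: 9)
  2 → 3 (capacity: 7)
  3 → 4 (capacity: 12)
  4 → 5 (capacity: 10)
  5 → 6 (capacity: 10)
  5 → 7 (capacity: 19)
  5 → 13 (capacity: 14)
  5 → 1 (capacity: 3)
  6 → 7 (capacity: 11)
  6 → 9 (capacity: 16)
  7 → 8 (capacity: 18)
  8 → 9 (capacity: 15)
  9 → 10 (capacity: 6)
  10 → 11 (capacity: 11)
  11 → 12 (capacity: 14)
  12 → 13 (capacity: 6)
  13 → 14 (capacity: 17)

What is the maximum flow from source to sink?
Maximum flow = 14

Max flow: 14

Flow assignment:
  0 → 1: 7/8
  0 → 2: 7/18
  1 → 5: 7/7
  2 → 3: 7/7
  3 → 4: 7/12
  4 → 5: 7/10
  5 → 13: 14/14
  13 → 14: 14/17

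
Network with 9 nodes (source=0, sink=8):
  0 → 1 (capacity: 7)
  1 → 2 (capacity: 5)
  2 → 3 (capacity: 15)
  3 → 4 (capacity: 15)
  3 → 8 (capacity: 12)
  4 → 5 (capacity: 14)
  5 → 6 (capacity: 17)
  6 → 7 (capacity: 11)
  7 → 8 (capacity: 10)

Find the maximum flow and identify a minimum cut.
Max flow = 5, Min cut edges: (1,2)

Maximum flow: 5
Minimum cut: (1,2)
Partition: S = [0, 1], T = [2, 3, 4, 5, 6, 7, 8]

Max-flow min-cut theorem verified: both equal 5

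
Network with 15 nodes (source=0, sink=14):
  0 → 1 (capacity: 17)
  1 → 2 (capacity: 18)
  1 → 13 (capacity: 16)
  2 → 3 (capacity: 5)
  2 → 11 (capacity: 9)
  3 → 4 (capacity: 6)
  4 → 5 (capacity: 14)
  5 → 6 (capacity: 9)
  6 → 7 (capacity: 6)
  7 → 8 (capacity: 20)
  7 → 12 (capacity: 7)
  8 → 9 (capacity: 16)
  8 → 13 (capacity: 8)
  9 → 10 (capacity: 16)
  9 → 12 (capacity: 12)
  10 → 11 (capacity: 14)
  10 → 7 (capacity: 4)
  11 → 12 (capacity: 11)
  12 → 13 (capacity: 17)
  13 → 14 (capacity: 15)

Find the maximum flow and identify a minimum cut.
Max flow = 15, Min cut edges: (13,14)

Maximum flow: 15
Minimum cut: (13,14)
Partition: S = [0, 1, 2, 3, 4, 5, 6, 7, 8, 9, 10, 11, 12, 13], T = [14]

Max-flow min-cut theorem verified: both equal 15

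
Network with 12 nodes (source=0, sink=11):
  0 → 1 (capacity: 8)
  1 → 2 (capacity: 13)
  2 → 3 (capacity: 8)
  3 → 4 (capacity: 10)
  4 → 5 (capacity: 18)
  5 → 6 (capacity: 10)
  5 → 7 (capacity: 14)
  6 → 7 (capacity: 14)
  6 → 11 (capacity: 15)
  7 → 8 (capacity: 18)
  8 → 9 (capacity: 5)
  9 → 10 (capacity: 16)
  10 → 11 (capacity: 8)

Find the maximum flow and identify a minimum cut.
Max flow = 8, Min cut edges: (2,3)

Maximum flow: 8
Minimum cut: (2,3)
Partition: S = [0, 1, 2], T = [3, 4, 5, 6, 7, 8, 9, 10, 11]

Max-flow min-cut theorem verified: both equal 8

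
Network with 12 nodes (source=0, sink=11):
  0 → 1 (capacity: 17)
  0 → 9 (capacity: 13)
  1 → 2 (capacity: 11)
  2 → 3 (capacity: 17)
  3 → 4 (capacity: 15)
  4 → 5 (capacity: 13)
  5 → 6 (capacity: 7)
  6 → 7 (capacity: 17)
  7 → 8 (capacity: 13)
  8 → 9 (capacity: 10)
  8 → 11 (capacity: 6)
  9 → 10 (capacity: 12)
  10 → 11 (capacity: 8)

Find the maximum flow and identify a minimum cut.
Max flow = 14, Min cut edges: (8,11), (10,11)

Maximum flow: 14
Minimum cut: (8,11), (10,11)
Partition: S = [0, 1, 2, 3, 4, 5, 6, 7, 8, 9, 10], T = [11]

Max-flow min-cut theorem verified: both equal 14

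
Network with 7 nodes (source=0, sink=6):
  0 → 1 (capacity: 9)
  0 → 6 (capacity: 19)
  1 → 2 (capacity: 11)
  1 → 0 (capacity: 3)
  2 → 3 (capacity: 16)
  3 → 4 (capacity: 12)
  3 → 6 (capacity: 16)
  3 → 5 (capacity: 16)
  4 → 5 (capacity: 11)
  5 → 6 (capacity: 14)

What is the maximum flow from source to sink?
Maximum flow = 28

Max flow: 28

Flow assignment:
  0 → 1: 9/9
  0 → 6: 19/19
  1 → 2: 9/11
  2 → 3: 9/16
  3 → 6: 9/16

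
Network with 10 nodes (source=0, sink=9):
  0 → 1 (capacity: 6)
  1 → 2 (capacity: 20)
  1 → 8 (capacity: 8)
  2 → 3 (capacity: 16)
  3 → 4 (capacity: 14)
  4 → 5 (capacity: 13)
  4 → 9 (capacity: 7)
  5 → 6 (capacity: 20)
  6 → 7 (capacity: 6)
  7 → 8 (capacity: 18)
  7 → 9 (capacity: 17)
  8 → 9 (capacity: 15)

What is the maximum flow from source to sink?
Maximum flow = 6

Max flow: 6

Flow assignment:
  0 → 1: 6/6
  1 → 8: 6/8
  8 → 9: 6/15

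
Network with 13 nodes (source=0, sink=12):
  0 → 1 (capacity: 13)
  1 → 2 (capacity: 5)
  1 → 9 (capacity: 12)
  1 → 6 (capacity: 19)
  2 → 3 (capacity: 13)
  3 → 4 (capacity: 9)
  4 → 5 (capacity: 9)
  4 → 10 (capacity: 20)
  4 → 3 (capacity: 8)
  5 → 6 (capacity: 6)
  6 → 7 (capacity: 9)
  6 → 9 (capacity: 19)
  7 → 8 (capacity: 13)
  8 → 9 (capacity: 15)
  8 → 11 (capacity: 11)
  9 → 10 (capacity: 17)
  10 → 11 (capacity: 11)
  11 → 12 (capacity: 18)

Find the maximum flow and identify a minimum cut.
Max flow = 13, Min cut edges: (0,1)

Maximum flow: 13
Minimum cut: (0,1)
Partition: S = [0], T = [1, 2, 3, 4, 5, 6, 7, 8, 9, 10, 11, 12]

Max-flow min-cut theorem verified: both equal 13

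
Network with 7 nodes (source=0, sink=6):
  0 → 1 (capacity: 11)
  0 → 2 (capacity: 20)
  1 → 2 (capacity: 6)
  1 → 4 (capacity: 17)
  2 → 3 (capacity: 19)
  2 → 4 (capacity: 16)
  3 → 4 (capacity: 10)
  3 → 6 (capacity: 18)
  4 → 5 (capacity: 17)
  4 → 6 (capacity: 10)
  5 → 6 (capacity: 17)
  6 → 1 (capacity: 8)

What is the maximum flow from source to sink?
Maximum flow = 31

Max flow: 31

Flow assignment:
  0 → 1: 11/11
  0 → 2: 20/20
  1 → 4: 11/17
  2 → 3: 19/19
  2 → 4: 1/16
  3 → 4: 1/10
  3 → 6: 18/18
  4 → 5: 3/17
  4 → 6: 10/10
  5 → 6: 3/17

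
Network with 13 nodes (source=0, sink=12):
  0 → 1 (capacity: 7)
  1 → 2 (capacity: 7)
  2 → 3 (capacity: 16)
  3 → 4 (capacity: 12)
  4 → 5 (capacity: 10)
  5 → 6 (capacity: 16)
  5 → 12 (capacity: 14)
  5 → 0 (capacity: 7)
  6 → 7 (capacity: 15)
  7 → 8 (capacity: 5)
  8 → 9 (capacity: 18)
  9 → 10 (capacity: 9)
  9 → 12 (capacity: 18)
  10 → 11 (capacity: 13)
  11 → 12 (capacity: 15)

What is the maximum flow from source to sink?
Maximum flow = 7

Max flow: 7

Flow assignment:
  0 → 1: 7/7
  1 → 2: 7/7
  2 → 3: 7/16
  3 → 4: 7/12
  4 → 5: 7/10
  5 → 12: 7/14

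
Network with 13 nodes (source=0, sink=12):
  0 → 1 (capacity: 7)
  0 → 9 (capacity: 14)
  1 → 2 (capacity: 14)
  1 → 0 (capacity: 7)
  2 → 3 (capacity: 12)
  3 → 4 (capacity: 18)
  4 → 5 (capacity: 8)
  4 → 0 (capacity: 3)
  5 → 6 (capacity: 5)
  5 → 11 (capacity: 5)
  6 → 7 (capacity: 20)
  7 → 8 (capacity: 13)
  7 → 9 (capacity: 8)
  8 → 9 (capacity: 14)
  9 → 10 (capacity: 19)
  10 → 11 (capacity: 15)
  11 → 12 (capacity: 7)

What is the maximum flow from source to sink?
Maximum flow = 7

Max flow: 7

Flow assignment:
  0 → 1: 5/7
  0 → 9: 5/14
  1 → 2: 5/14
  2 → 3: 5/12
  3 → 4: 5/18
  4 → 5: 2/8
  4 → 0: 3/3
  5 → 6: 2/5
  6 → 7: 2/20
  7 → 9: 2/8
  9 → 10: 7/19
  10 → 11: 7/15
  11 → 12: 7/7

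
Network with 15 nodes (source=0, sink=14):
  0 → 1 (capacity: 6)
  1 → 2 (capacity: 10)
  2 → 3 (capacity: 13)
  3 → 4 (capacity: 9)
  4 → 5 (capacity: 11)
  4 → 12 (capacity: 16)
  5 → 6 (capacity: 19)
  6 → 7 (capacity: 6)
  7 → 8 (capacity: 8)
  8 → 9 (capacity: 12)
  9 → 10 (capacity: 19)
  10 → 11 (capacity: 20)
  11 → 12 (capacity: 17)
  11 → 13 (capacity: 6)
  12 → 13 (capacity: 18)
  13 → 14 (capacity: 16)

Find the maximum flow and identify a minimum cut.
Max flow = 6, Min cut edges: (0,1)

Maximum flow: 6
Minimum cut: (0,1)
Partition: S = [0], T = [1, 2, 3, 4, 5, 6, 7, 8, 9, 10, 11, 12, 13, 14]

Max-flow min-cut theorem verified: both equal 6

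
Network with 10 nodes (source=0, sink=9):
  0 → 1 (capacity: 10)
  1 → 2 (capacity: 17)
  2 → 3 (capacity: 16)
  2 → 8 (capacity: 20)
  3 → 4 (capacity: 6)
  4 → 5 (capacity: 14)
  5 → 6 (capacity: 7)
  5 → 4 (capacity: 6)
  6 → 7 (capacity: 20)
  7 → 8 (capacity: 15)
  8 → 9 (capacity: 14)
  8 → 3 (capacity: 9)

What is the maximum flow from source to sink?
Maximum flow = 10

Max flow: 10

Flow assignment:
  0 → 1: 10/10
  1 → 2: 10/17
  2 → 8: 10/20
  8 → 9: 10/14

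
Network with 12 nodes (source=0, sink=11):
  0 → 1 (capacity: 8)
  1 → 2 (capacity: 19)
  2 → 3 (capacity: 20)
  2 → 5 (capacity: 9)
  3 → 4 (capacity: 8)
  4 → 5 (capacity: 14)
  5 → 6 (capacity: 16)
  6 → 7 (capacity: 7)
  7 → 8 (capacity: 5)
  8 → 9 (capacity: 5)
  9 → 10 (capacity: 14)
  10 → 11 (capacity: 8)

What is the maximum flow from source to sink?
Maximum flow = 5

Max flow: 5

Flow assignment:
  0 → 1: 5/8
  1 → 2: 5/19
  2 → 5: 5/9
  5 → 6: 5/16
  6 → 7: 5/7
  7 → 8: 5/5
  8 → 9: 5/5
  9 → 10: 5/14
  10 → 11: 5/8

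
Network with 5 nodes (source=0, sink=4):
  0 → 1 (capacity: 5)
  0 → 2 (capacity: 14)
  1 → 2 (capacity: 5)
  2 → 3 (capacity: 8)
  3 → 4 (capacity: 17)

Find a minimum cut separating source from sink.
Min cut value = 8, edges: (2,3)

Min cut value: 8
Partition: S = [0, 1, 2], T = [3, 4]
Cut edges: (2,3)

By max-flow min-cut theorem, max flow = min cut = 8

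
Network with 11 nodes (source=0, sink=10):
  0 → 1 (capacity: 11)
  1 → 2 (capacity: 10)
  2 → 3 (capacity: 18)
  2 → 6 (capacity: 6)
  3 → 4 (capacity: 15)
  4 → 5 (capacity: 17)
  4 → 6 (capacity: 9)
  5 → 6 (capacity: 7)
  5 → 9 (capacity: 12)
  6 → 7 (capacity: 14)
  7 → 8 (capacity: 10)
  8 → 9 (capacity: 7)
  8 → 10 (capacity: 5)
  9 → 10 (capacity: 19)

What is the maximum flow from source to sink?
Maximum flow = 10

Max flow: 10

Flow assignment:
  0 → 1: 10/11
  1 → 2: 10/10
  2 → 3: 4/18
  2 → 6: 6/6
  3 → 4: 4/15
  4 → 5: 4/17
  5 → 9: 4/12
  6 → 7: 6/14
  7 → 8: 6/10
  8 → 9: 1/7
  8 → 10: 5/5
  9 → 10: 5/19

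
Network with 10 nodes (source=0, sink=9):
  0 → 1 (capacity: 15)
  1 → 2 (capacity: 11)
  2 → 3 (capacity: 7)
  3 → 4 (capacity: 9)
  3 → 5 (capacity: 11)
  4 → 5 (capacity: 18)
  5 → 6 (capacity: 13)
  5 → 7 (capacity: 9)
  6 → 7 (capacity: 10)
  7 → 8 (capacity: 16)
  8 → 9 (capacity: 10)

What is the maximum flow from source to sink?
Maximum flow = 7

Max flow: 7

Flow assignment:
  0 → 1: 7/15
  1 → 2: 7/11
  2 → 3: 7/7
  3 → 5: 7/11
  5 → 7: 7/9
  7 → 8: 7/16
  8 → 9: 7/10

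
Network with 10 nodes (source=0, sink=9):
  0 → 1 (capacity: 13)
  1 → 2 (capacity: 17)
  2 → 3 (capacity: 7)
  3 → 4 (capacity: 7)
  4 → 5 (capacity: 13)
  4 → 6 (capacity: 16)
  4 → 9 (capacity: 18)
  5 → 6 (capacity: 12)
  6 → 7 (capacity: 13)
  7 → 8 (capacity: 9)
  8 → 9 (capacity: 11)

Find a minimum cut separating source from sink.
Min cut value = 7, edges: (3,4)

Min cut value: 7
Partition: S = [0, 1, 2, 3], T = [4, 5, 6, 7, 8, 9]
Cut edges: (3,4)

By max-flow min-cut theorem, max flow = min cut = 7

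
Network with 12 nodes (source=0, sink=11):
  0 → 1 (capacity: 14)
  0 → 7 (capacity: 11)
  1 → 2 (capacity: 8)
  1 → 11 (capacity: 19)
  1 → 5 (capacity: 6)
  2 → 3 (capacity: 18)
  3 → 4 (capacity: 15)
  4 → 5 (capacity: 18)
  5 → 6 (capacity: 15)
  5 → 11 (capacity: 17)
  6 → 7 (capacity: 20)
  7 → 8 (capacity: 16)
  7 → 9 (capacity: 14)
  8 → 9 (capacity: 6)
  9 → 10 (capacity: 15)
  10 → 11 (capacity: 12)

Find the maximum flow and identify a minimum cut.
Max flow = 25, Min cut edges: (0,1), (0,7)

Maximum flow: 25
Minimum cut: (0,1), (0,7)
Partition: S = [0], T = [1, 2, 3, 4, 5, 6, 7, 8, 9, 10, 11]

Max-flow min-cut theorem verified: both equal 25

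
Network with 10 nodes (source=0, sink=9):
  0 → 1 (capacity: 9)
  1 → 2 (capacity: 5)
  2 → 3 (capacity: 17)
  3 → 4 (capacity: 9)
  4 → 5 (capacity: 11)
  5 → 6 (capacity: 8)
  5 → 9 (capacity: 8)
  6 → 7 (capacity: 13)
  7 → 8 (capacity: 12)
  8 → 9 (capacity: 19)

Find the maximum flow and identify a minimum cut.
Max flow = 5, Min cut edges: (1,2)

Maximum flow: 5
Minimum cut: (1,2)
Partition: S = [0, 1], T = [2, 3, 4, 5, 6, 7, 8, 9]

Max-flow min-cut theorem verified: both equal 5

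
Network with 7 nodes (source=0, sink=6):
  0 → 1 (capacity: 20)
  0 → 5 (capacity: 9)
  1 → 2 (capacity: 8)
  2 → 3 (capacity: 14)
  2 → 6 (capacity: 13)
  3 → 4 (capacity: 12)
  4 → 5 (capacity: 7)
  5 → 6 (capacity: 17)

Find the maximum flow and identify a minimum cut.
Max flow = 17, Min cut edges: (0,5), (1,2)

Maximum flow: 17
Minimum cut: (0,5), (1,2)
Partition: S = [0, 1], T = [2, 3, 4, 5, 6]

Max-flow min-cut theorem verified: both equal 17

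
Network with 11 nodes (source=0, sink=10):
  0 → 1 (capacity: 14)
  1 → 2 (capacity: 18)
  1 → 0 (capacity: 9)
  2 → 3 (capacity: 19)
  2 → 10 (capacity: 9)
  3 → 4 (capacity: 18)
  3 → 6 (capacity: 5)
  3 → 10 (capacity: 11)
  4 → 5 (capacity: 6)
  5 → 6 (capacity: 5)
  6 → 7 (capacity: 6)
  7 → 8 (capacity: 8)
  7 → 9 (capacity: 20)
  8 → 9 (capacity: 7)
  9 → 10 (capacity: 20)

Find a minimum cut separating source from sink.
Min cut value = 14, edges: (0,1)

Min cut value: 14
Partition: S = [0], T = [1, 2, 3, 4, 5, 6, 7, 8, 9, 10]
Cut edges: (0,1)

By max-flow min-cut theorem, max flow = min cut = 14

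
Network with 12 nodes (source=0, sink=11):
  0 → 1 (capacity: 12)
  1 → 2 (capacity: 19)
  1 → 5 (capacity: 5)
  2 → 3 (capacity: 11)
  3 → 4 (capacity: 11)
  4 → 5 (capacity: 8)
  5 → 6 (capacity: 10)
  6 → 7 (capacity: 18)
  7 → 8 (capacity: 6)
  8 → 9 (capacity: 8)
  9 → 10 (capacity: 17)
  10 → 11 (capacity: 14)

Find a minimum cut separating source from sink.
Min cut value = 6, edges: (7,8)

Min cut value: 6
Partition: S = [0, 1, 2, 3, 4, 5, 6, 7], T = [8, 9, 10, 11]
Cut edges: (7,8)

By max-flow min-cut theorem, max flow = min cut = 6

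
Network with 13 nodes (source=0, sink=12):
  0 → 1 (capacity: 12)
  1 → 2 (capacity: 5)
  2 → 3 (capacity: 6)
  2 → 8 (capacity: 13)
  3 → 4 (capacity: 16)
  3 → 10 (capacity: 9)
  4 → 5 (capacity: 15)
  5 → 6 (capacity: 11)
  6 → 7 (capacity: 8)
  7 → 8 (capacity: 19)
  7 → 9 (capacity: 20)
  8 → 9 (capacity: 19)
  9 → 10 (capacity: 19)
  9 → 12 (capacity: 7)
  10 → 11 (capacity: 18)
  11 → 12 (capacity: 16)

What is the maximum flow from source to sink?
Maximum flow = 5

Max flow: 5

Flow assignment:
  0 → 1: 5/12
  1 → 2: 5/5
  2 → 8: 5/13
  8 → 9: 5/19
  9 → 12: 5/7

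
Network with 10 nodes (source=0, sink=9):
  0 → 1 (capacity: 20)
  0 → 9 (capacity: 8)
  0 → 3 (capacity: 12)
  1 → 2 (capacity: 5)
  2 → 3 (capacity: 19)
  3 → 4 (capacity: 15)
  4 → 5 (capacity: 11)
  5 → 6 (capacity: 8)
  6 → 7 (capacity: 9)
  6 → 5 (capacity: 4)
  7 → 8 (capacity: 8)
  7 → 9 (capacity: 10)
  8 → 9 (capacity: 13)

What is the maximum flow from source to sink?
Maximum flow = 16

Max flow: 16

Flow assignment:
  0 → 1: 5/20
  0 → 9: 8/8
  0 → 3: 3/12
  1 → 2: 5/5
  2 → 3: 5/19
  3 → 4: 8/15
  4 → 5: 8/11
  5 → 6: 8/8
  6 → 7: 8/9
  7 → 9: 8/10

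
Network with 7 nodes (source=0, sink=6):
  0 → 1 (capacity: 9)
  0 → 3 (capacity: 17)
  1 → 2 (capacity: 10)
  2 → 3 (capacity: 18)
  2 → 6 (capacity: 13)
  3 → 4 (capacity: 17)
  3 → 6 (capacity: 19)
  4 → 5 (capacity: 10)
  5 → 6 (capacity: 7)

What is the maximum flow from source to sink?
Maximum flow = 26

Max flow: 26

Flow assignment:
  0 → 1: 9/9
  0 → 3: 17/17
  1 → 2: 9/10
  2 → 6: 9/13
  3 → 6: 17/19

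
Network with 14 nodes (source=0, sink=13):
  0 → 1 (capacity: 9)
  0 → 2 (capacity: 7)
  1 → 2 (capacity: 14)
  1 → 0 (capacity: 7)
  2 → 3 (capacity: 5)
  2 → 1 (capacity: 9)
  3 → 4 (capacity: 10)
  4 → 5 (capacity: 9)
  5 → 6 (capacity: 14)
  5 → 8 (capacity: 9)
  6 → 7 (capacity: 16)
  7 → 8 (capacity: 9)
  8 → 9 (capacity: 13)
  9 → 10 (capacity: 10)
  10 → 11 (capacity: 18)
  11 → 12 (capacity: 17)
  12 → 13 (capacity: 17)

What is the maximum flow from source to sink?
Maximum flow = 5

Max flow: 5

Flow assignment:
  0 → 2: 7/7
  1 → 0: 2/7
  2 → 3: 5/5
  2 → 1: 2/9
  3 → 4: 5/10
  4 → 5: 5/9
  5 → 8: 5/9
  8 → 9: 5/13
  9 → 10: 5/10
  10 → 11: 5/18
  11 → 12: 5/17
  12 → 13: 5/17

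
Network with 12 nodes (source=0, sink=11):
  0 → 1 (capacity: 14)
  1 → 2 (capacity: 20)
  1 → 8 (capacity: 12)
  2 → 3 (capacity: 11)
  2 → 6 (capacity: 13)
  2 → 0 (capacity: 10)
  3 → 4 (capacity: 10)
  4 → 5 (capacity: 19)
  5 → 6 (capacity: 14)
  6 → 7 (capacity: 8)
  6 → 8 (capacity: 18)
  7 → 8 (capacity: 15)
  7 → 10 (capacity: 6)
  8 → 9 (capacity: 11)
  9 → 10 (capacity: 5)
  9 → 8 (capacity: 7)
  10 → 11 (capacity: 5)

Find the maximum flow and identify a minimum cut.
Max flow = 5, Min cut edges: (10,11)

Maximum flow: 5
Minimum cut: (10,11)
Partition: S = [0, 1, 2, 3, 4, 5, 6, 7, 8, 9, 10], T = [11]

Max-flow min-cut theorem verified: both equal 5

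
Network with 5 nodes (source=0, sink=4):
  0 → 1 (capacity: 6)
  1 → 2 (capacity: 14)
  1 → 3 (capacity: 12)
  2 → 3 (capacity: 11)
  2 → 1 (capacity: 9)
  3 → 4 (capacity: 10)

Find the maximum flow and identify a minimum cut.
Max flow = 6, Min cut edges: (0,1)

Maximum flow: 6
Minimum cut: (0,1)
Partition: S = [0], T = [1, 2, 3, 4]

Max-flow min-cut theorem verified: both equal 6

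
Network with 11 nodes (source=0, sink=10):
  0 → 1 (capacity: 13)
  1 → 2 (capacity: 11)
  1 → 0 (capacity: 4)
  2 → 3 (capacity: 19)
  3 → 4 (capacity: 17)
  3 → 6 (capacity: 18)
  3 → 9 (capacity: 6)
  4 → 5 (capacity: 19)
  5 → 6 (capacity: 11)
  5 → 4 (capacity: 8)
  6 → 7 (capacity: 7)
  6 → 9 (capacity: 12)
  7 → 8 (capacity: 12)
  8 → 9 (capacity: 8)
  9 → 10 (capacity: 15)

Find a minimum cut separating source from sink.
Min cut value = 11, edges: (1,2)

Min cut value: 11
Partition: S = [0, 1], T = [2, 3, 4, 5, 6, 7, 8, 9, 10]
Cut edges: (1,2)

By max-flow min-cut theorem, max flow = min cut = 11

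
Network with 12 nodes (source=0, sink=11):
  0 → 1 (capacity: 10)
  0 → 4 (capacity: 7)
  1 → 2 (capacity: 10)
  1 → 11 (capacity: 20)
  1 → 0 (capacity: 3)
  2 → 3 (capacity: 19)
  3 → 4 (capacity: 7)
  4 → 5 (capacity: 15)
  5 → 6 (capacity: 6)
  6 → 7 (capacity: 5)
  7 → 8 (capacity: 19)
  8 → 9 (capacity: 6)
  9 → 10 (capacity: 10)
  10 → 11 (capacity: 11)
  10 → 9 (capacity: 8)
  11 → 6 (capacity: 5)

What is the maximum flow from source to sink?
Maximum flow = 15

Max flow: 15

Flow assignment:
  0 → 1: 10/10
  0 → 4: 5/7
  1 → 11: 10/20
  4 → 5: 5/15
  5 → 6: 5/6
  6 → 7: 5/5
  7 → 8: 5/19
  8 → 9: 5/6
  9 → 10: 5/10
  10 → 11: 5/11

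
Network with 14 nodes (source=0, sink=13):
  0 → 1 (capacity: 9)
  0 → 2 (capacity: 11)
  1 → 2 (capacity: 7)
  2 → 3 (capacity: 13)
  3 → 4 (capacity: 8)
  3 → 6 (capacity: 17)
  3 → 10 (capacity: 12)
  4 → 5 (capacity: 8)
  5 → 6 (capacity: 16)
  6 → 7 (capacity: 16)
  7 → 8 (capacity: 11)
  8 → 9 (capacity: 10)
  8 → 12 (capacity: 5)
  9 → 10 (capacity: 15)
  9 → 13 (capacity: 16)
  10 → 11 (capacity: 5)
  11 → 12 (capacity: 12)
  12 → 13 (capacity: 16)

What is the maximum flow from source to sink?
Maximum flow = 13

Max flow: 13

Flow assignment:
  0 → 1: 7/9
  0 → 2: 6/11
  1 → 2: 7/7
  2 → 3: 13/13
  3 → 6: 8/17
  3 → 10: 5/12
  6 → 7: 8/16
  7 → 8: 8/11
  8 → 9: 8/10
  9 → 13: 8/16
  10 → 11: 5/5
  11 → 12: 5/12
  12 → 13: 5/16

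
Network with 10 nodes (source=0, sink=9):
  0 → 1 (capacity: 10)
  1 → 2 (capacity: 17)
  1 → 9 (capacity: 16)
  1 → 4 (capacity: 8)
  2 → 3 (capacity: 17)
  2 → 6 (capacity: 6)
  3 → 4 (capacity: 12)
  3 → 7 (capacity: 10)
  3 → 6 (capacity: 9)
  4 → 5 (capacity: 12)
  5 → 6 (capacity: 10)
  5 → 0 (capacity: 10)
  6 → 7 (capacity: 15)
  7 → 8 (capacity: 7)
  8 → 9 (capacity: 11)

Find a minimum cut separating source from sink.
Min cut value = 10, edges: (0,1)

Min cut value: 10
Partition: S = [0], T = [1, 2, 3, 4, 5, 6, 7, 8, 9]
Cut edges: (0,1)

By max-flow min-cut theorem, max flow = min cut = 10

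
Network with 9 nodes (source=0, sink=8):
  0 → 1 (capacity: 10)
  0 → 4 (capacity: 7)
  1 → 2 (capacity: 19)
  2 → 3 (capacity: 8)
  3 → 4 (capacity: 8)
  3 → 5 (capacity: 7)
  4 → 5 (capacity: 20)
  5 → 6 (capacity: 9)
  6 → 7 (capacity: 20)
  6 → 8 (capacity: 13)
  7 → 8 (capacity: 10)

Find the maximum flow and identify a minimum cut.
Max flow = 9, Min cut edges: (5,6)

Maximum flow: 9
Minimum cut: (5,6)
Partition: S = [0, 1, 2, 3, 4, 5], T = [6, 7, 8]

Max-flow min-cut theorem verified: both equal 9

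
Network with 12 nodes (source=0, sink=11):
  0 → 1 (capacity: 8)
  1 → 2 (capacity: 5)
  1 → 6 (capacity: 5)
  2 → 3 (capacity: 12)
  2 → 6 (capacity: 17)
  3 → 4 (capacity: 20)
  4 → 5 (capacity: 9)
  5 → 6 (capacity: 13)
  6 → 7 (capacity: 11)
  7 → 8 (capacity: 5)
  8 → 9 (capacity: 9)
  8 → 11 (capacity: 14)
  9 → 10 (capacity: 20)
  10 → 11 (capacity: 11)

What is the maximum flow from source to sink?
Maximum flow = 5

Max flow: 5

Flow assignment:
  0 → 1: 5/8
  1 → 6: 5/5
  6 → 7: 5/11
  7 → 8: 5/5
  8 → 11: 5/14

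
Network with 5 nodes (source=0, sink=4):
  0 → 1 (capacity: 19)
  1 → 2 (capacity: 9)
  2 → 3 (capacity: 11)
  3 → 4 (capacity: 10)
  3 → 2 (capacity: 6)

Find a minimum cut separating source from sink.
Min cut value = 9, edges: (1,2)

Min cut value: 9
Partition: S = [0, 1], T = [2, 3, 4]
Cut edges: (1,2)

By max-flow min-cut theorem, max flow = min cut = 9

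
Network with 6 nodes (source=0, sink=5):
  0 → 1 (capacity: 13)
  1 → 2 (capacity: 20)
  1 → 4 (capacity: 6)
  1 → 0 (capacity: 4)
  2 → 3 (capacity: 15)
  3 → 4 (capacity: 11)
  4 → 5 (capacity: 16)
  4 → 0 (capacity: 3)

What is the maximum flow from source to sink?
Maximum flow = 13

Max flow: 13

Flow assignment:
  0 → 1: 13/13
  1 → 2: 7/20
  1 → 4: 6/6
  2 → 3: 7/15
  3 → 4: 7/11
  4 → 5: 13/16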